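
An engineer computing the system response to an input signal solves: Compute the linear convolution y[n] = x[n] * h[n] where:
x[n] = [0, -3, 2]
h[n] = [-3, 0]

y[n] = sum_k x[k]*h[n-k]. Output length = len(x) + len(h) - 1 = 3 + 2 - 1 = 4.
y[0] = 0*-3 = 0
y[1] = -3*-3 + 0*0 = 9
y[2] = 2*-3 + -3*0 = -6
y[3] = 2*0 = 0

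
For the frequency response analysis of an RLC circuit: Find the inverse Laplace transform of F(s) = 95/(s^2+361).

Standard pair: w/(s^2+w^2) <-> sin(wt)*u(t)
Recognize w^2 = 361, so w = 19; numerator 95 = 5*19.
f(t) = 5*sin(19t)*u(t)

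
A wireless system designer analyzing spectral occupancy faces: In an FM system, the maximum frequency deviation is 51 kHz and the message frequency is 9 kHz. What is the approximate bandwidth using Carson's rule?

Carson's rule: BW = 2*(delta_f + f_m)
= 2*(51 + 9) kHz = 120 kHz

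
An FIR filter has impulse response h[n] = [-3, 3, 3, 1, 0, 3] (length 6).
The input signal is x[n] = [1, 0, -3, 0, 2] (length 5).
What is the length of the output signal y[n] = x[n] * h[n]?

For linear convolution, the output length is:
len(y) = len(x) + len(h) - 1 = 5 + 6 - 1 = 10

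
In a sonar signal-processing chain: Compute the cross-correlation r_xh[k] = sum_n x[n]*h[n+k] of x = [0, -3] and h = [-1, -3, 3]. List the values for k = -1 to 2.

Both sequences indexed from 0 and zero outside their support.
Lags with overlap: k = -1 to 2.
  r_xh[-1] = x[1]*h[0] = 3
  r_xh[0] = x[0]*h[0] + x[1]*h[1] = 9
  r_xh[1] = x[0]*h[1] + x[1]*h[2] = -9
  r_xh[2] = x[0]*h[2] = 0
r_xh = [3, 9, -9, 0] (for k = -1, ..., 2)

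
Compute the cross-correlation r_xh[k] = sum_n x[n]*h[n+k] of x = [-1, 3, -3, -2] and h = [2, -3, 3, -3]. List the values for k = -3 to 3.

Both sequences indexed from 0 and zero outside their support.
Lags with overlap: k = -3 to 3.
  r_xh[-3] = x[3]*h[0] = -4
  r_xh[-2] = x[2]*h[0] + x[3]*h[1] = 0
  r_xh[-1] = x[1]*h[0] + x[2]*h[1] + x[3]*h[2] = 9
  r_xh[0] = x[0]*h[0] + x[1]*h[1] + x[2]*h[2] + x[3]*h[3] = -14
  r_xh[1] = x[0]*h[1] + x[1]*h[2] + x[2]*h[3] = 21
  r_xh[2] = x[0]*h[2] + x[1]*h[3] = -12
  r_xh[3] = x[0]*h[3] = 3
r_xh = [-4, 0, 9, -14, 21, -12, 3] (for k = -3, ..., 3)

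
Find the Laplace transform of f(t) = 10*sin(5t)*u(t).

Standard pair: sin(wt)*u(t) <-> w/(s^2+w^2)
With w = 5: L{10*sin(5t)*u(t)} = 50/(s^2+25)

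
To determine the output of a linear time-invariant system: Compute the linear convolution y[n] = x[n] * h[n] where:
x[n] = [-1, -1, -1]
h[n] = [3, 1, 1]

y[n] = sum_k x[k]*h[n-k]. Output length = len(x) + len(h) - 1 = 3 + 3 - 1 = 5.
y[0] = -1*3 = -3
y[1] = -1*3 + -1*1 = -4
y[2] = -1*3 + -1*1 + -1*1 = -5
y[3] = -1*1 + -1*1 = -2
y[4] = -1*1 = -1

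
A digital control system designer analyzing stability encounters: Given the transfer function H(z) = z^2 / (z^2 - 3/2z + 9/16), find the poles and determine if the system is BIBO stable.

Poles are roots of the denominator: z^2 - 3/2z + 9/16 = 0.
Quadratic formula: z = [-(-3/2) +/- sqrt((-3/2)^2 - 4*(9/16))] / 2
Discriminant = 9/4 - 9/4 = 0; sqrt = 0.
z = (3/2 +/- 0) / 2 = 3/4 (repeated root).
|p1| = 3/4, |p2| = 3/4.
For BIBO stability, all poles must lie inside the unit circle (|p| < 1).
System is STABLE since both |p| < 1.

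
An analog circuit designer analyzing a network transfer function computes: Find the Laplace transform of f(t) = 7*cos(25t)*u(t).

Standard pair: cos(wt)*u(t) <-> s/(s^2+w^2)
With w = 25: L{7*cos(25t)*u(t)} = 7s/(s^2+625)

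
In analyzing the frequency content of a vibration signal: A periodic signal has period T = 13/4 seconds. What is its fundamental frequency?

The fundamental frequency is the reciprocal of the period.
f = 1/T = 1/(13/4) = 4/13 Hz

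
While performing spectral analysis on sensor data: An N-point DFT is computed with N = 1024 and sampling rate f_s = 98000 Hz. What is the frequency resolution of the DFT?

DFT frequency resolution = f_s / N
= 98000 / 1024 = 6125/64 Hz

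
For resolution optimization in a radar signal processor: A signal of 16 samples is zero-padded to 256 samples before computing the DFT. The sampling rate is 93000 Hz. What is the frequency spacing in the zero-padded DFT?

Original DFT: N = 16, resolution = f_s/N = 93000/16 = 11625/2 Hz
Zero-padded DFT: N = 256, resolution = f_s/N = 93000/256 = 11625/32 Hz
Zero-padding interpolates the spectrum (finer frequency grid)
but does NOT improve the true spectral resolution (ability to resolve close frequencies).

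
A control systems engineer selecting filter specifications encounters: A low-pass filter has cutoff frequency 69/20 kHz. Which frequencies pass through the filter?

A low-pass filter passes all frequencies below the cutoff frequency 69/20 kHz and attenuates higher frequencies.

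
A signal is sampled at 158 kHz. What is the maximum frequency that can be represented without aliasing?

The maximum frequency that can be represented without aliasing
is the Nyquist frequency: f_max = f_s / 2 = 158 kHz / 2 = 79 kHz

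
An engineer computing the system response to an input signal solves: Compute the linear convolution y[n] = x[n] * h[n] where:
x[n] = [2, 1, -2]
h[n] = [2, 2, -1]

y[n] = sum_k x[k]*h[n-k]. Output length = len(x) + len(h) - 1 = 3 + 3 - 1 = 5.
y[0] = 2*2 = 4
y[1] = 1*2 + 2*2 = 6
y[2] = -2*2 + 1*2 + 2*-1 = -4
y[3] = -2*2 + 1*-1 = -5
y[4] = -2*-1 = 2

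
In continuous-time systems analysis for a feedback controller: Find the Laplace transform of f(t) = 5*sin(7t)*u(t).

Standard pair: sin(wt)*u(t) <-> w/(s^2+w^2)
With w = 7: L{5*sin(7t)*u(t)} = 35/(s^2+49)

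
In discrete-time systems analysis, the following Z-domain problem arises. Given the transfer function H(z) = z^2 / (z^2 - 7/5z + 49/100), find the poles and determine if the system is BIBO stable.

Poles are roots of the denominator: z^2 - 7/5z + 49/100 = 0.
Quadratic formula: z = [-(-7/5) +/- sqrt((-7/5)^2 - 4*(49/100))] / 2
Discriminant = 49/25 - 49/25 = 0; sqrt = 0.
z = (7/5 +/- 0) / 2 = 7/10 (repeated root).
|p1| = 7/10, |p2| = 7/10.
For BIBO stability, all poles must lie inside the unit circle (|p| < 1).
System is STABLE since both |p| < 1.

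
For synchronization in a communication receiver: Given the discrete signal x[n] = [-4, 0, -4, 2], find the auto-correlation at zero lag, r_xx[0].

The auto-correlation at zero lag r_xx[0] equals the signal energy.
r_xx[0] = sum of x[n]^2 = (-4)^2 + 0^2 + (-4)^2 + 2^2
= 16 + 0 + 16 + 4 = 36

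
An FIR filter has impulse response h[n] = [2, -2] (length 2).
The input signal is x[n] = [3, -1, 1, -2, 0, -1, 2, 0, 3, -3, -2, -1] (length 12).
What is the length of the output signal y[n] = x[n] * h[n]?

For linear convolution, the output length is:
len(y) = len(x) + len(h) - 1 = 12 + 2 - 1 = 13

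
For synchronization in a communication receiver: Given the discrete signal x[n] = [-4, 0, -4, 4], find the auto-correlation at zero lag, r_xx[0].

The auto-correlation at zero lag r_xx[0] equals the signal energy.
r_xx[0] = sum of x[n]^2 = (-4)^2 + 0^2 + (-4)^2 + 4^2
= 16 + 0 + 16 + 16 = 48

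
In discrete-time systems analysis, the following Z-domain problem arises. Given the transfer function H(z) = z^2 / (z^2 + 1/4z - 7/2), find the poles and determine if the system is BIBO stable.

Poles are roots of the denominator: z^2 + 1/4z - 7/2 = 0.
Quadratic formula: z = [-(1/4) +/- sqrt((1/4)^2 - 4*(-7/2))] / 2
Discriminant = 1/16 + 14 = 225/16; sqrt = 15/4.
z = (-1/4 +/- 15/4) / 2 => z = 7/4 or z = -2.
|p1| = 2, |p2| = 7/4.
For BIBO stability, all poles must lie inside the unit circle (|p| < 1).
System is UNSTABLE since at least one |p| >= 1.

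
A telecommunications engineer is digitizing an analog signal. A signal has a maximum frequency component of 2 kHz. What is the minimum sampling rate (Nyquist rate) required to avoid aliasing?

By the Nyquist-Shannon sampling theorem,
the minimum sampling rate (Nyquist rate) must be at least 2 * f_max.
Nyquist rate = 2 * 2 kHz = 4 kHz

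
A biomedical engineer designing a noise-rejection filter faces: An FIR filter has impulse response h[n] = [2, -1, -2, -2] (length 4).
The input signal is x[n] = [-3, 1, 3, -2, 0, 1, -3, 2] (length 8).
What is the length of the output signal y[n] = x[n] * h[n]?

For linear convolution, the output length is:
len(y) = len(x) + len(h) - 1 = 8 + 4 - 1 = 11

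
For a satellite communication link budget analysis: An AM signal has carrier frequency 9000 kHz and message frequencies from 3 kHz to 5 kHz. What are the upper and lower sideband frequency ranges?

Upper sideband (USB) = fc + [fm_low, fm_high] = 9000 + [3, 5] = [9003, 9005] kHz
Lower sideband (LSB) = fc - [fm_high, fm_low] = 9000 - [5, 3] = [8995, 8997] kHz
Total occupied spectrum: 8995 kHz to 9005 kHz (plus carrier at 9000 kHz)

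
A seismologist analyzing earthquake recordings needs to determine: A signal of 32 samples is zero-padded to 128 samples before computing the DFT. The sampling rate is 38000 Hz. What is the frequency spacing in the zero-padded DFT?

Original DFT: N = 32, resolution = f_s/N = 38000/32 = 2375/2 Hz
Zero-padded DFT: N = 128, resolution = f_s/N = 38000/128 = 2375/8 Hz
Zero-padding interpolates the spectrum (finer frequency grid)
but does NOT improve the true spectral resolution (ability to resolve close frequencies).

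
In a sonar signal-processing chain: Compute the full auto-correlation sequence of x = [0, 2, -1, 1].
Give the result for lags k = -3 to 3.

r_xx[k] = sum_m x[m]*x[m+k], indexed from 0, for k = -3 to 3:
  r_xx[-3] = x[3]*x[0] = 0
  r_xx[-2] = x[2]*x[0] + x[3]*x[1] = 2
  r_xx[-1] = x[1]*x[0] + x[2]*x[1] + x[3]*x[2] = -3
  r_xx[0] = x[0]*x[0] + x[1]*x[1] + x[2]*x[2] + x[3]*x[3] = 6
  r_xx[1] = x[0]*x[1] + x[1]*x[2] + x[2]*x[3] = -3
  r_xx[2] = x[0]*x[2] + x[1]*x[3] = 2
  r_xx[3] = x[0]*x[3] = 0
r_xx = [0, 2, -3, 6, -3, 2, 0]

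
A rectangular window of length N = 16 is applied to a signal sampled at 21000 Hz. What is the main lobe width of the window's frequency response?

For a rectangular window of length N,
the main lobe width in frequency is 2*f_s/N.
= 2*21000/16 = 2625 Hz
This determines the minimum frequency separation for resolving two sinusoids.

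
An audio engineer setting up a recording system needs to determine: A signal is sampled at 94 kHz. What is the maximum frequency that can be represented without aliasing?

The maximum frequency that can be represented without aliasing
is the Nyquist frequency: f_max = f_s / 2 = 94 kHz / 2 = 47 kHz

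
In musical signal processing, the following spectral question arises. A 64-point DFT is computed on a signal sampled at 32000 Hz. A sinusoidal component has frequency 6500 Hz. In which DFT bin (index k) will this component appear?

DFT frequency resolution = f_s/N = 32000/64 = 500 Hz
Bin index k = f_signal / resolution = 6500 / 500 = 13
The signal frequency 6500 Hz falls in DFT bin k = 13.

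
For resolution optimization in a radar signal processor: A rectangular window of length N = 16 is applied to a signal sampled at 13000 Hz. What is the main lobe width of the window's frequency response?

For a rectangular window of length N,
the main lobe width in frequency is 2*f_s/N.
= 2*13000/16 = 1625 Hz
This determines the minimum frequency separation for resolving two sinusoids.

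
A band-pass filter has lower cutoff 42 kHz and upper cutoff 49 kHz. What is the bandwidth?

Bandwidth = f_high - f_low
= 49 kHz - 42 kHz = 7 kHz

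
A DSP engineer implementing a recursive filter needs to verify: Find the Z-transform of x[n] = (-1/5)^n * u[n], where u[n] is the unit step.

The Z-transform of a^n * u[n] is z/(z-a) for |z| > |a|.
Here a = -1/5, so X(z) = z/(z - (-1/5)) = 5z/(5z + 1)
ROC: |z| > 1/5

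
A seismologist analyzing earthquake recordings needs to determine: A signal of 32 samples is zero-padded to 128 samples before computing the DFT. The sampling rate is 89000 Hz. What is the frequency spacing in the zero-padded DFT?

Original DFT: N = 32, resolution = f_s/N = 89000/32 = 11125/4 Hz
Zero-padded DFT: N = 128, resolution = f_s/N = 89000/128 = 11125/16 Hz
Zero-padding interpolates the spectrum (finer frequency grid)
but does NOT improve the true spectral resolution (ability to resolve close frequencies).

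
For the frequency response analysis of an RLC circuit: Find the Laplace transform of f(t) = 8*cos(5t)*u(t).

Standard pair: cos(wt)*u(t) <-> s/(s^2+w^2)
With w = 5: L{8*cos(5t)*u(t)} = 8s/(s^2+25)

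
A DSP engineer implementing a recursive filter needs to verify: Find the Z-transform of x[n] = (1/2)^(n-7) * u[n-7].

Time-shifting property: if X(z) = Z{x[n]}, then Z{x[n-d]} = z^(-d) * X(z)
X(z) = z/(z - 1/2) for x[n] = (1/2)^n * u[n]
Z{x[n-7]} = z^(-7) * z/(z - 1/2) = z^(-6)/(z - 1/2)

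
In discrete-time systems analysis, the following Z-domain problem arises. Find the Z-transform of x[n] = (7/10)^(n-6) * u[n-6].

Time-shifting property: if X(z) = Z{x[n]}, then Z{x[n-d]} = z^(-d) * X(z)
X(z) = z/(z - 7/10) for x[n] = (7/10)^n * u[n]
Z{x[n-6]} = z^(-6) * z/(z - 7/10) = z^(-5)/(z - 7/10)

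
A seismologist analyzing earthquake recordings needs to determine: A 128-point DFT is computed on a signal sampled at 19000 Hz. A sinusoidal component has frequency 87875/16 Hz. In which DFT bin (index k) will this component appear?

DFT frequency resolution = f_s/N = 19000/128 = 2375/16 Hz
Bin index k = f_signal / resolution = 87875/16 / 2375/16 = 37
The signal frequency 87875/16 Hz falls in DFT bin k = 37.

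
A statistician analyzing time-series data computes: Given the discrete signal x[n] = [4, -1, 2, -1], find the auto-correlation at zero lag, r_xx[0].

The auto-correlation at zero lag r_xx[0] equals the signal energy.
r_xx[0] = sum of x[n]^2 = 4^2 + (-1)^2 + 2^2 + (-1)^2
= 16 + 1 + 4 + 1 = 22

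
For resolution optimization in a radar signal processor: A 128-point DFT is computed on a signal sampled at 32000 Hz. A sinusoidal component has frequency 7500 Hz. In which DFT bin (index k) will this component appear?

DFT frequency resolution = f_s/N = 32000/128 = 250 Hz
Bin index k = f_signal / resolution = 7500 / 250 = 30
The signal frequency 7500 Hz falls in DFT bin k = 30.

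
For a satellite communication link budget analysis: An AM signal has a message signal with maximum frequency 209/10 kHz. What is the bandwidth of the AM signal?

In AM (double-sideband), the bandwidth is twice the message frequency.
BW = 2 * f_m = 2 * 209/10 kHz = 209/5 kHz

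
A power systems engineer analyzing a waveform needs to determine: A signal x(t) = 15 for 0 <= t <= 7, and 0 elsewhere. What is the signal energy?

Energy = integral of |x(t)|^2 dt over the signal duration
= 15^2 * 7 = 225 * 7 = 1575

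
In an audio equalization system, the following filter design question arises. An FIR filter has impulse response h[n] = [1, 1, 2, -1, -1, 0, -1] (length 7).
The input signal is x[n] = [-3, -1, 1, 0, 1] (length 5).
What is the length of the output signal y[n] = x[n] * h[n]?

For linear convolution, the output length is:
len(y) = len(x) + len(h) - 1 = 5 + 7 - 1 = 11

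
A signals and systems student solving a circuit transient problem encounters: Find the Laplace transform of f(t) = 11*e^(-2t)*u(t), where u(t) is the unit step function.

Standard Laplace transform pair:
e^(-at)*u(t) <-> 1/(s+a)
With a = 2: L{11*e^(-2t)*u(t)} = 11/(s+2), ROC: Re(s) > -2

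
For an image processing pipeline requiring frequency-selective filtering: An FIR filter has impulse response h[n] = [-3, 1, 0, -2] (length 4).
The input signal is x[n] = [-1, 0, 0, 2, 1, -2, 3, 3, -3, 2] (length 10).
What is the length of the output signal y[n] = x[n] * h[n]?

For linear convolution, the output length is:
len(y) = len(x) + len(h) - 1 = 10 + 4 - 1 = 13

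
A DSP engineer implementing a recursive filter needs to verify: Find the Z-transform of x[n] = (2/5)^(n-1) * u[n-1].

Time-shifting property: if X(z) = Z{x[n]}, then Z{x[n-d]} = z^(-d) * X(z)
X(z) = z/(z - 2/5) for x[n] = (2/5)^n * u[n]
Z{x[n-1]} = z^(-1) * z/(z - 2/5) = 1/(z - 2/5)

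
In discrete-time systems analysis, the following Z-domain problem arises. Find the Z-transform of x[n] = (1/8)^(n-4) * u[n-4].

Time-shifting property: if X(z) = Z{x[n]}, then Z{x[n-d]} = z^(-d) * X(z)
X(z) = z/(z - 1/8) for x[n] = (1/8)^n * u[n]
Z{x[n-4]} = z^(-4) * z/(z - 1/8) = z^(-3)/(z - 1/8)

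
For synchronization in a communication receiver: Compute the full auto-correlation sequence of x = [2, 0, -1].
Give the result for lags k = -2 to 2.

r_xx[k] = sum_m x[m]*x[m+k], indexed from 0, for k = -2 to 2:
  r_xx[-2] = x[2]*x[0] = -2
  r_xx[-1] = x[1]*x[0] + x[2]*x[1] = 0
  r_xx[0] = x[0]*x[0] + x[1]*x[1] + x[2]*x[2] = 5
  r_xx[1] = x[0]*x[1] + x[1]*x[2] = 0
  r_xx[2] = x[0]*x[2] = -2
r_xx = [-2, 0, 5, 0, -2]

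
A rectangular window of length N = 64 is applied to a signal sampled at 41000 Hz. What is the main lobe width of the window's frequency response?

For a rectangular window of length N,
the main lobe width in frequency is 2*f_s/N.
= 2*41000/64 = 5125/4 Hz
This determines the minimum frequency separation for resolving two sinusoids.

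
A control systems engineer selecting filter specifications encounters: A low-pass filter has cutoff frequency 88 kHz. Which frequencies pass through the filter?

A low-pass filter passes all frequencies below the cutoff frequency 88 kHz and attenuates higher frequencies.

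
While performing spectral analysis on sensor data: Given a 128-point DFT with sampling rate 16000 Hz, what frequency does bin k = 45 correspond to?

The frequency of DFT bin k is: f_k = k * f_s / N
f_45 = 45 * 16000 / 128 = 5625 Hz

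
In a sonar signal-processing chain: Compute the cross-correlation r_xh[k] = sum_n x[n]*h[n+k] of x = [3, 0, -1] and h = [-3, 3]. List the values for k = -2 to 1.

Both sequences indexed from 0 and zero outside their support.
Lags with overlap: k = -2 to 1.
  r_xh[-2] = x[2]*h[0] = 3
  r_xh[-1] = x[1]*h[0] + x[2]*h[1] = -3
  r_xh[0] = x[0]*h[0] + x[1]*h[1] = -9
  r_xh[1] = x[0]*h[1] = 9
r_xh = [3, -3, -9, 9] (for k = -2, ..., 1)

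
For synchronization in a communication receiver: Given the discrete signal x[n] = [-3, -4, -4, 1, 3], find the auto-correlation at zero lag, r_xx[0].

The auto-correlation at zero lag r_xx[0] equals the signal energy.
r_xx[0] = sum of x[n]^2 = (-3)^2 + (-4)^2 + (-4)^2 + 1^2 + 3^2
= 9 + 16 + 16 + 1 + 9 = 51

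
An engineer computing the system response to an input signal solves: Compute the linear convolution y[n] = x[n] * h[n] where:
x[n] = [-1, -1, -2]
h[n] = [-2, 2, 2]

y[n] = sum_k x[k]*h[n-k]. Output length = len(x) + len(h) - 1 = 3 + 3 - 1 = 5.
y[0] = -1*-2 = 2
y[1] = -1*-2 + -1*2 = 0
y[2] = -2*-2 + -1*2 + -1*2 = 0
y[3] = -2*2 + -1*2 = -6
y[4] = -2*2 = -4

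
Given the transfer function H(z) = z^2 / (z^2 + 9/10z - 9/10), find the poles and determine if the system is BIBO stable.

Poles are roots of the denominator: z^2 + 9/10z - 9/10 = 0.
Quadratic formula: z = [-(9/10) +/- sqrt((9/10)^2 - 4*(-9/10))] / 2
Discriminant = 81/100 + 18/5 = 441/100; sqrt = 21/10.
z = (-9/10 +/- 21/10) / 2 => z = 3/5 or z = -3/2.
|p1| = 3/2, |p2| = 3/5.
For BIBO stability, all poles must lie inside the unit circle (|p| < 1).
System is UNSTABLE since at least one |p| >= 1.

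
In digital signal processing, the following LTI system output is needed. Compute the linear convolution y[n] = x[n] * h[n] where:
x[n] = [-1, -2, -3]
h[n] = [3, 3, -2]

y[n] = sum_k x[k]*h[n-k]. Output length = len(x) + len(h) - 1 = 3 + 3 - 1 = 5.
y[0] = -1*3 = -3
y[1] = -2*3 + -1*3 = -9
y[2] = -3*3 + -2*3 + -1*-2 = -13
y[3] = -3*3 + -2*-2 = -5
y[4] = -3*-2 = 6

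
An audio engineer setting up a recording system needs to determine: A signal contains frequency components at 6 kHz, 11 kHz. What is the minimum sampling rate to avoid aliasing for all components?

The highest frequency component is f_max = 11 kHz.
Nyquist rate = 2 * f_max = 2 * 11 kHz = 22 kHz.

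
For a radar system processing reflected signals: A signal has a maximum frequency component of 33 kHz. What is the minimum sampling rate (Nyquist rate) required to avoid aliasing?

By the Nyquist-Shannon sampling theorem,
the minimum sampling rate (Nyquist rate) must be at least 2 * f_max.
Nyquist rate = 2 * 33 kHz = 66 kHz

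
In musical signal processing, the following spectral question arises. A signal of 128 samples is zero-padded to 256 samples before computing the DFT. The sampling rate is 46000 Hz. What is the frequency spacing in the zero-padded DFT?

Original DFT: N = 128, resolution = f_s/N = 46000/128 = 2875/8 Hz
Zero-padded DFT: N = 256, resolution = f_s/N = 46000/256 = 2875/16 Hz
Zero-padding interpolates the spectrum (finer frequency grid)
but does NOT improve the true spectral resolution (ability to resolve close frequencies).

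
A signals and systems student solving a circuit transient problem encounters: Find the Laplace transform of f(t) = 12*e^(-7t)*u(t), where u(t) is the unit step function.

Standard Laplace transform pair:
e^(-at)*u(t) <-> 1/(s+a)
With a = 7: L{12*e^(-7t)*u(t)} = 12/(s+7), ROC: Re(s) > -7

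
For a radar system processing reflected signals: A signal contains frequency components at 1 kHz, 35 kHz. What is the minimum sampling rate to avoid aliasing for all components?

The highest frequency component is f_max = 35 kHz.
Nyquist rate = 2 * f_max = 2 * 35 kHz = 70 kHz.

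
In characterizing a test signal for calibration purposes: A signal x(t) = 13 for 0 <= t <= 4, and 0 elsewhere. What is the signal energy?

Energy = integral of |x(t)|^2 dt over the signal duration
= 13^2 * 4 = 169 * 4 = 676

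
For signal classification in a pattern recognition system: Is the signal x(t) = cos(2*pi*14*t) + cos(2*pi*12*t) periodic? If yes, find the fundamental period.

f1 = 14 Hz, f2 = 12 Hz
Period T1 = 1/14, T2 = 1/12
Ratio T1/T2 = 12/14, which is rational.
The signal is periodic with fundamental period T = 1/GCD(14,12) = 1/2 s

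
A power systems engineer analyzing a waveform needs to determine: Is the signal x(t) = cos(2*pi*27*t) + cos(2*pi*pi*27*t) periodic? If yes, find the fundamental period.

f1 = 27 Hz, f2 = 27*pi Hz
Ratio f2/f1 = pi, which is irrational.
Since the frequency ratio is irrational, no common period exists.
The signal is not periodic.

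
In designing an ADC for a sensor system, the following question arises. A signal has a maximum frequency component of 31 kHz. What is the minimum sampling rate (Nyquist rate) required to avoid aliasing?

By the Nyquist-Shannon sampling theorem,
the minimum sampling rate (Nyquist rate) must be at least 2 * f_max.
Nyquist rate = 2 * 31 kHz = 62 kHz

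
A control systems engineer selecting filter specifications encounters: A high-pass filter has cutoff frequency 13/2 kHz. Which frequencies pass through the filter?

A high-pass filter passes all frequencies above the cutoff frequency 13/2 kHz and attenuates lower frequencies.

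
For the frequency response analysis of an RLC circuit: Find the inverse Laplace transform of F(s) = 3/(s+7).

Standard pair: k/(s+a) <-> k*e^(-at)*u(t)
With k=3, a=7: f(t) = 3*e^(-7t)*u(t)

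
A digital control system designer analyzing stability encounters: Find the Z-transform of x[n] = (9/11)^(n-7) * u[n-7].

Time-shifting property: if X(z) = Z{x[n]}, then Z{x[n-d]} = z^(-d) * X(z)
X(z) = z/(z - 9/11) for x[n] = (9/11)^n * u[n]
Z{x[n-7]} = z^(-7) * z/(z - 9/11) = z^(-6)/(z - 9/11)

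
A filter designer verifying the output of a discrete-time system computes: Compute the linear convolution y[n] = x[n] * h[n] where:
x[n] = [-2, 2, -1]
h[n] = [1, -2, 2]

y[n] = sum_k x[k]*h[n-k]. Output length = len(x) + len(h) - 1 = 3 + 3 - 1 = 5.
y[0] = -2*1 = -2
y[1] = 2*1 + -2*-2 = 6
y[2] = -1*1 + 2*-2 + -2*2 = -9
y[3] = -1*-2 + 2*2 = 6
y[4] = -1*2 = -2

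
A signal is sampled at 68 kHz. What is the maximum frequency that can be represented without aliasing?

The maximum frequency that can be represented without aliasing
is the Nyquist frequency: f_max = f_s / 2 = 68 kHz / 2 = 34 kHz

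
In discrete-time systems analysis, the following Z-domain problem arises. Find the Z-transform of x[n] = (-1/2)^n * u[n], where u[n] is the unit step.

The Z-transform of a^n * u[n] is z/(z-a) for |z| > |a|.
Here a = -1/2, so X(z) = z/(z - (-1/2)) = 2z/(2z + 1)
ROC: |z| > 1/2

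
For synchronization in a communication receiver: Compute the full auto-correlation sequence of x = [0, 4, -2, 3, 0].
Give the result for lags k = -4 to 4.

r_xx[k] = sum_m x[m]*x[m+k], indexed from 0, for k = -4 to 4:
  r_xx[-4] = x[4]*x[0] = 0
  r_xx[-3] = x[3]*x[0] + x[4]*x[1] = 0
  r_xx[-2] = x[2]*x[0] + x[3]*x[1] + x[4]*x[2] = 12
  r_xx[-1] = x[1]*x[0] + x[2]*x[1] + x[3]*x[2] + x[4]*x[3] = -14
  r_xx[0] = x[0]*x[0] + x[1]*x[1] + x[2]*x[2] + x[3]*x[3] + x[4]*x[4] = 29
  r_xx[1] = x[0]*x[1] + x[1]*x[2] + x[2]*x[3] + x[3]*x[4] = -14
  r_xx[2] = x[0]*x[2] + x[1]*x[3] + x[2]*x[4] = 12
  r_xx[3] = x[0]*x[3] + x[1]*x[4] = 0
  r_xx[4] = x[0]*x[4] = 0
r_xx = [0, 0, 12, -14, 29, -14, 12, 0, 0]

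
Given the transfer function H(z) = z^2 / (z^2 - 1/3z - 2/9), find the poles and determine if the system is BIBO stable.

Poles are roots of the denominator: z^2 - 1/3z - 2/9 = 0.
Quadratic formula: z = [-(-1/3) +/- sqrt((-1/3)^2 - 4*(-2/9))] / 2
Discriminant = 1/9 + 8/9 = 1; sqrt = 1.
z = (1/3 +/- 1) / 2 => z = 2/3 or z = -1/3.
|p1| = 1/3, |p2| = 2/3.
For BIBO stability, all poles must lie inside the unit circle (|p| < 1).
System is STABLE since both |p| < 1.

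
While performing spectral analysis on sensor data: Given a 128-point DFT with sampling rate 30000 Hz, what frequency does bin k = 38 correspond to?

The frequency of DFT bin k is: f_k = k * f_s / N
f_38 = 38 * 30000 / 128 = 35625/4 Hz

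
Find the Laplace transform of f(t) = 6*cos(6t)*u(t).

Standard pair: cos(wt)*u(t) <-> s/(s^2+w^2)
With w = 6: L{6*cos(6t)*u(t)} = 6s/(s^2+36)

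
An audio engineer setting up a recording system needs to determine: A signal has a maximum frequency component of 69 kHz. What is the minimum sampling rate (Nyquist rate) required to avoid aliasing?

By the Nyquist-Shannon sampling theorem,
the minimum sampling rate (Nyquist rate) must be at least 2 * f_max.
Nyquist rate = 2 * 69 kHz = 138 kHz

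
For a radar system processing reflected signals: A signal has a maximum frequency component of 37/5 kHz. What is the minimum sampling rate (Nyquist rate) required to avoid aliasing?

By the Nyquist-Shannon sampling theorem,
the minimum sampling rate (Nyquist rate) must be at least 2 * f_max.
Nyquist rate = 2 * 37/5 kHz = 74/5 kHz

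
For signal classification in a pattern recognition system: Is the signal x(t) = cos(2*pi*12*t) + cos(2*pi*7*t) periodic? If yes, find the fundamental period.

f1 = 12 Hz, f2 = 7 Hz
Period T1 = 1/12, T2 = 1/7
Ratio T1/T2 = 7/12, which is rational.
The signal is periodic with fundamental period T = 1/GCD(12,7) = 1 s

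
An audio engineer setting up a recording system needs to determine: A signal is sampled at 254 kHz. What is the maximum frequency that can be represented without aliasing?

The maximum frequency that can be represented without aliasing
is the Nyquist frequency: f_max = f_s / 2 = 254 kHz / 2 = 127 kHz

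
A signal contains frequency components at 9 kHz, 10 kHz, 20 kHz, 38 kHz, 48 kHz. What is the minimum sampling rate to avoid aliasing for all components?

The highest frequency component is f_max = 48 kHz.
Nyquist rate = 2 * f_max = 2 * 48 kHz = 96 kHz.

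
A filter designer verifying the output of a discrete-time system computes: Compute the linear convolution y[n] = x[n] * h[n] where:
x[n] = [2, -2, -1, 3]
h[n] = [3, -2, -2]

y[n] = sum_k x[k]*h[n-k]. Output length = len(x) + len(h) - 1 = 4 + 3 - 1 = 6.
y[0] = 2*3 = 6
y[1] = -2*3 + 2*-2 = -10
y[2] = -1*3 + -2*-2 + 2*-2 = -3
y[3] = 3*3 + -1*-2 + -2*-2 = 15
y[4] = 3*-2 + -1*-2 = -4
y[5] = 3*-2 = -6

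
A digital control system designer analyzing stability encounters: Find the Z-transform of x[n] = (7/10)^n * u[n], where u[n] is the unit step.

The Z-transform of a^n * u[n] is z/(z-a) for |z| > |a|.
Here a = 7/10, so X(z) = z/(z - (7/10)) = 10z/(10z - 7)
ROC: |z| > 7/10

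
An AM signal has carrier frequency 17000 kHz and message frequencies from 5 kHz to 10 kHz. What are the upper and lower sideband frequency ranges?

Upper sideband (USB) = fc + [fm_low, fm_high] = 17000 + [5, 10] = [17005, 17010] kHz
Lower sideband (LSB) = fc - [fm_high, fm_low] = 17000 - [10, 5] = [16990, 16995] kHz
Total occupied spectrum: 16990 kHz to 17010 kHz (plus carrier at 17000 kHz)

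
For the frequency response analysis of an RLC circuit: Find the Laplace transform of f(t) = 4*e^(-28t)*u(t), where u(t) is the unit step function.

Standard Laplace transform pair:
e^(-at)*u(t) <-> 1/(s+a)
With a = 28: L{4*e^(-28t)*u(t)} = 4/(s+28), ROC: Re(s) > -28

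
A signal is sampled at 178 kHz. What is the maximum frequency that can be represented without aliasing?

The maximum frequency that can be represented without aliasing
is the Nyquist frequency: f_max = f_s / 2 = 178 kHz / 2 = 89 kHz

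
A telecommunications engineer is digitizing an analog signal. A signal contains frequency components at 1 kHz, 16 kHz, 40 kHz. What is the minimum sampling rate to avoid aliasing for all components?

The highest frequency component is f_max = 40 kHz.
Nyquist rate = 2 * f_max = 2 * 40 kHz = 80 kHz.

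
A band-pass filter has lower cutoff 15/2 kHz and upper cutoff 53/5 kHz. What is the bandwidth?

Bandwidth = f_high - f_low
= 53/5 kHz - 15/2 kHz = 31/10 kHz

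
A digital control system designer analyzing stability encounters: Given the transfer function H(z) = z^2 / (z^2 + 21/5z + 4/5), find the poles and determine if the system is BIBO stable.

Poles are roots of the denominator: z^2 + 21/5z + 4/5 = 0.
Quadratic formula: z = [-(21/5) +/- sqrt((21/5)^2 - 4*(4/5))] / 2
Discriminant = 441/25 - 16/5 = 361/25; sqrt = 19/5.
z = (-21/5 +/- 19/5) / 2 => z = -1/5 or z = -4.
|p1| = 4, |p2| = 1/5.
For BIBO stability, all poles must lie inside the unit circle (|p| < 1).
System is UNSTABLE since at least one |p| >= 1.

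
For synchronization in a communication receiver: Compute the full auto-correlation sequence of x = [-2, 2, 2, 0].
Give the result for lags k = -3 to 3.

r_xx[k] = sum_m x[m]*x[m+k], indexed from 0, for k = -3 to 3:
  r_xx[-3] = x[3]*x[0] = 0
  r_xx[-2] = x[2]*x[0] + x[3]*x[1] = -4
  r_xx[-1] = x[1]*x[0] + x[2]*x[1] + x[3]*x[2] = 0
  r_xx[0] = x[0]*x[0] + x[1]*x[1] + x[2]*x[2] + x[3]*x[3] = 12
  r_xx[1] = x[0]*x[1] + x[1]*x[2] + x[2]*x[3] = 0
  r_xx[2] = x[0]*x[2] + x[1]*x[3] = -4
  r_xx[3] = x[0]*x[3] = 0
r_xx = [0, -4, 0, 12, 0, -4, 0]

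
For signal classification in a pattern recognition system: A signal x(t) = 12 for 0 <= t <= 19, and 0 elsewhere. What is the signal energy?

Energy = integral of |x(t)|^2 dt over the signal duration
= 12^2 * 19 = 144 * 19 = 2736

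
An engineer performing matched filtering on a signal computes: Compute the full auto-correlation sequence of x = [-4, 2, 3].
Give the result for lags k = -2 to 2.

r_xx[k] = sum_m x[m]*x[m+k], indexed from 0, for k = -2 to 2:
  r_xx[-2] = x[2]*x[0] = -12
  r_xx[-1] = x[1]*x[0] + x[2]*x[1] = -2
  r_xx[0] = x[0]*x[0] + x[1]*x[1] + x[2]*x[2] = 29
  r_xx[1] = x[0]*x[1] + x[1]*x[2] = -2
  r_xx[2] = x[0]*x[2] = -12
r_xx = [-12, -2, 29, -2, -12]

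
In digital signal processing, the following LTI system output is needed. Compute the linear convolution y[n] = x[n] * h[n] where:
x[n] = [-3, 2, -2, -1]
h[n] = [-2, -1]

y[n] = sum_k x[k]*h[n-k]. Output length = len(x) + len(h) - 1 = 4 + 2 - 1 = 5.
y[0] = -3*-2 = 6
y[1] = 2*-2 + -3*-1 = -1
y[2] = -2*-2 + 2*-1 = 2
y[3] = -1*-2 + -2*-1 = 4
y[4] = -1*-1 = 1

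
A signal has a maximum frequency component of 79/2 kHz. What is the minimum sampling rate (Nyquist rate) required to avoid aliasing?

By the Nyquist-Shannon sampling theorem,
the minimum sampling rate (Nyquist rate) must be at least 2 * f_max.
Nyquist rate = 2 * 79/2 kHz = 79 kHz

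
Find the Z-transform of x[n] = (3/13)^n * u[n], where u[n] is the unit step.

The Z-transform of a^n * u[n] is z/(z-a) for |z| > |a|.
Here a = 3/13, so X(z) = z/(z - (3/13)) = 13z/(13z - 3)
ROC: |z| > 3/13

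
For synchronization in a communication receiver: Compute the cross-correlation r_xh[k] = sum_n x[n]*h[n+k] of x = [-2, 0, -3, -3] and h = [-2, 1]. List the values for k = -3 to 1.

Both sequences indexed from 0 and zero outside their support.
Lags with overlap: k = -3 to 1.
  r_xh[-3] = x[3]*h[0] = 6
  r_xh[-2] = x[2]*h[0] + x[3]*h[1] = 3
  r_xh[-1] = x[1]*h[0] + x[2]*h[1] = -3
  r_xh[0] = x[0]*h[0] + x[1]*h[1] = 4
  r_xh[1] = x[0]*h[1] = -2
r_xh = [6, 3, -3, 4, -2] (for k = -3, ..., 1)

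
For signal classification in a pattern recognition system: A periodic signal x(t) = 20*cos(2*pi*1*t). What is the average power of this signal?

Average power of A*cos(wt) is A^2/2.
P = 20^2 / 2 = 400/2 = 200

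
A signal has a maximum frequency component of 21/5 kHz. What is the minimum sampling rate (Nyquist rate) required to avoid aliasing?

By the Nyquist-Shannon sampling theorem,
the minimum sampling rate (Nyquist rate) must be at least 2 * f_max.
Nyquist rate = 2 * 21/5 kHz = 42/5 kHz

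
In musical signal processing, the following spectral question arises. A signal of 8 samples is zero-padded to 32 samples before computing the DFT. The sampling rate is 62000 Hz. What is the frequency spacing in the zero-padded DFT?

Original DFT: N = 8, resolution = f_s/N = 62000/8 = 7750 Hz
Zero-padded DFT: N = 32, resolution = f_s/N = 62000/32 = 3875/2 Hz
Zero-padding interpolates the spectrum (finer frequency grid)
but does NOT improve the true spectral resolution (ability to resolve close frequencies).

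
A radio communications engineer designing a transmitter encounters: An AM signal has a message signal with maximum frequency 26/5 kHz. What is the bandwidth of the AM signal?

In AM (double-sideband), the bandwidth is twice the message frequency.
BW = 2 * f_m = 2 * 26/5 kHz = 52/5 kHz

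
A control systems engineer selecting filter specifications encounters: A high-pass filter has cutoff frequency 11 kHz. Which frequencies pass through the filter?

A high-pass filter passes all frequencies above the cutoff frequency 11 kHz and attenuates lower frequencies.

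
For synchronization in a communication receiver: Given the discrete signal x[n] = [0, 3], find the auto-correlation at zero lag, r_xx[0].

The auto-correlation at zero lag r_xx[0] equals the signal energy.
r_xx[0] = sum of x[n]^2 = 0^2 + 3^2
= 0 + 9 = 9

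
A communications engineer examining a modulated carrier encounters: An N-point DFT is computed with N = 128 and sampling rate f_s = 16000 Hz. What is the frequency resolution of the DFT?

DFT frequency resolution = f_s / N
= 16000 / 128 = 125 Hz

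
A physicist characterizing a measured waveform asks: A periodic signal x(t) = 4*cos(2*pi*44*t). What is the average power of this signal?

Average power of A*cos(wt) is A^2/2.
P = 4^2 / 2 = 16/2 = 8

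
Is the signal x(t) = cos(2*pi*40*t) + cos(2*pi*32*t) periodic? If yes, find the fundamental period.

f1 = 40 Hz, f2 = 32 Hz
Period T1 = 1/40, T2 = 1/32
Ratio T1/T2 = 32/40, which is rational.
The signal is periodic with fundamental period T = 1/GCD(40,32) = 1/8 s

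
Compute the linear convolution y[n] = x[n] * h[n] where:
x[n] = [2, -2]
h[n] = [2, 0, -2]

y[n] = sum_k x[k]*h[n-k]. Output length = len(x) + len(h) - 1 = 2 + 3 - 1 = 4.
y[0] = 2*2 = 4
y[1] = -2*2 + 2*0 = -4
y[2] = -2*0 + 2*-2 = -4
y[3] = -2*-2 = 4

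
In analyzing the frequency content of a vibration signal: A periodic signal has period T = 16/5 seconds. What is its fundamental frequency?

The fundamental frequency is the reciprocal of the period.
f = 1/T = 1/(16/5) = 5/16 Hz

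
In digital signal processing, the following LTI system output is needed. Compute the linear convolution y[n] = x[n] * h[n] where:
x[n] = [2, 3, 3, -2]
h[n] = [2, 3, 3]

y[n] = sum_k x[k]*h[n-k]. Output length = len(x) + len(h) - 1 = 4 + 3 - 1 = 6.
y[0] = 2*2 = 4
y[1] = 3*2 + 2*3 = 12
y[2] = 3*2 + 3*3 + 2*3 = 21
y[3] = -2*2 + 3*3 + 3*3 = 14
y[4] = -2*3 + 3*3 = 3
y[5] = -2*3 = -6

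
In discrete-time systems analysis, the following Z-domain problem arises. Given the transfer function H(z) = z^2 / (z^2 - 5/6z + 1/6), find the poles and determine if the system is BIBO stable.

Poles are roots of the denominator: z^2 - 5/6z + 1/6 = 0.
Quadratic formula: z = [-(-5/6) +/- sqrt((-5/6)^2 - 4*(1/6))] / 2
Discriminant = 25/36 - 2/3 = 1/36; sqrt = 1/6.
z = (5/6 +/- 1/6) / 2 => z = 1/2 or z = 1/3.
|p1| = 1/2, |p2| = 1/3.
For BIBO stability, all poles must lie inside the unit circle (|p| < 1).
System is STABLE since both |p| < 1.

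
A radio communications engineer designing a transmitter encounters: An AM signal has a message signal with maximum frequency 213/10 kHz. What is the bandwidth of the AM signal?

In AM (double-sideband), the bandwidth is twice the message frequency.
BW = 2 * f_m = 2 * 213/10 kHz = 213/5 kHz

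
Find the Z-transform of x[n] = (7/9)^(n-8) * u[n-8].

Time-shifting property: if X(z) = Z{x[n]}, then Z{x[n-d]} = z^(-d) * X(z)
X(z) = z/(z - 7/9) for x[n] = (7/9)^n * u[n]
Z{x[n-8]} = z^(-8) * z/(z - 7/9) = z^(-7)/(z - 7/9)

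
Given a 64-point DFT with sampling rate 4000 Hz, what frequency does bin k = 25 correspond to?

The frequency of DFT bin k is: f_k = k * f_s / N
f_25 = 25 * 4000 / 64 = 3125/2 Hz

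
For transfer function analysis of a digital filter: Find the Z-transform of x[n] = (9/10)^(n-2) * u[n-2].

Time-shifting property: if X(z) = Z{x[n]}, then Z{x[n-d]} = z^(-d) * X(z)
X(z) = z/(z - 9/10) for x[n] = (9/10)^n * u[n]
Z{x[n-2]} = z^(-2) * z/(z - 9/10) = z^(-1)/(z - 9/10)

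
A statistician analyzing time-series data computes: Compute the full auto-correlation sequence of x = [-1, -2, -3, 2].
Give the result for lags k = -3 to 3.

r_xx[k] = sum_m x[m]*x[m+k], indexed from 0, for k = -3 to 3:
  r_xx[-3] = x[3]*x[0] = -2
  r_xx[-2] = x[2]*x[0] + x[3]*x[1] = -1
  r_xx[-1] = x[1]*x[0] + x[2]*x[1] + x[3]*x[2] = 2
  r_xx[0] = x[0]*x[0] + x[1]*x[1] + x[2]*x[2] + x[3]*x[3] = 18
  r_xx[1] = x[0]*x[1] + x[1]*x[2] + x[2]*x[3] = 2
  r_xx[2] = x[0]*x[2] + x[1]*x[3] = -1
  r_xx[3] = x[0]*x[3] = -2
r_xx = [-2, -1, 2, 18, 2, -1, -2]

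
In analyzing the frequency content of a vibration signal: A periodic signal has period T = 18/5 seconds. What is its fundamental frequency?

The fundamental frequency is the reciprocal of the period.
f = 1/T = 1/(18/5) = 5/18 Hz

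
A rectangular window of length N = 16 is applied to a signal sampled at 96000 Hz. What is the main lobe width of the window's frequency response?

For a rectangular window of length N,
the main lobe width in frequency is 2*f_s/N.
= 2*96000/16 = 12000 Hz
This determines the minimum frequency separation for resolving two sinusoids.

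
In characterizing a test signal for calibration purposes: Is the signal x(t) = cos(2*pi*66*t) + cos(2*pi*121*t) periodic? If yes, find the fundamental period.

f1 = 66 Hz, f2 = 121 Hz
Period T1 = 1/66, T2 = 1/121
Ratio T1/T2 = 121/66, which is rational.
The signal is periodic with fundamental period T = 1/GCD(66,121) = 1/11 s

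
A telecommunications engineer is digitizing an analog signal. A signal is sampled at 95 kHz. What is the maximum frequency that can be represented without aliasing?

The maximum frequency that can be represented without aliasing
is the Nyquist frequency: f_max = f_s / 2 = 95 kHz / 2 = 95/2 kHz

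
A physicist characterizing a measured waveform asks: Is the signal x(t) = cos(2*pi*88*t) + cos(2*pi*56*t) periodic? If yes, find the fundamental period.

f1 = 88 Hz, f2 = 56 Hz
Period T1 = 1/88, T2 = 1/56
Ratio T1/T2 = 56/88, which is rational.
The signal is periodic with fundamental period T = 1/GCD(88,56) = 1/8 s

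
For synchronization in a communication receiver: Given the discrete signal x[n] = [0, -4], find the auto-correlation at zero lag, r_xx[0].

The auto-correlation at zero lag r_xx[0] equals the signal energy.
r_xx[0] = sum of x[n]^2 = 0^2 + (-4)^2
= 0 + 16 = 16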